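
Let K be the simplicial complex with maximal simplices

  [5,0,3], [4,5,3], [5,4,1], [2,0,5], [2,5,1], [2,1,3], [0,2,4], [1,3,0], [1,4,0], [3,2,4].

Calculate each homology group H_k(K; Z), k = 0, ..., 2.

Order the vertices as 0 < 1 < 2 < 3 < 4 < 5. Listing each simplex with vertices in this order, K has dimension 2 with simplices:

  0-simplices (6): [0], [1], [2], [3], [4], [5]
  1-simplices (15): [0,1], [0,2], [0,3], [0,4], [0,5], [1,2], [1,3], [1,4], [1,5], [2,3], [2,4], [2,5], [3,4], [3,5], [4,5]
  2-simplices (10): [0,1,3], [0,1,4], [0,2,4], [0,2,5], [0,3,5], [1,2,3], [1,2,5], [1,4,5], [2,3,4], [3,4,5]

Hence C_0 ≅ Z^6, C_1 ≅ Z^15, C_2 ≅ Z^10.

Boundary ∂_1: C_1 → C_0 is given by ∂[p,q] = [q] − [p].
The 6×15 boundary matrix has rank 5 and Smith normal form diag(1,1,1,1,1).

The boundary map ∂_2: C_2 → C_1 sends each 2-simplex [p,q,r] to [q,r] − [p,r] + [p,q]. For instance
  ∂[0,1,4] = [1,4] − [0,4] + [0,1],
  ∂[1,4,5] = [4,5] − [1,5] + [1,4].
As a 15×10 matrix over Z this has rank 10, with invariant factors (1,1,1,1,1,1,1,1,1,2).

Now H_k = ker ∂_k / im ∂_{k+1}, so:

  H_0: rank C_0 − rank ∂_1 = 6 − 5 = 1, and the invariant factors of ∂_1 are all 1, so H_0 ≅ Z.
  H_1: rank ker ∂_1 − rank ∂_2 = (15 − 5) − 10 = 0, and ∂_2 has invariant factor 2 > 1, so H_1 ≅ Z/2.
  H_2: rank ker ∂_2 − rank ∂_3 = (10 − 10) − 0 = 0, and there is no ∂_3, so H_2 ≅ 0.

(K is a triangulation of the real projective plane RP^2.)

H_0 ≅ Z,  H_1 ≅ Z/2,  H_2 = 0.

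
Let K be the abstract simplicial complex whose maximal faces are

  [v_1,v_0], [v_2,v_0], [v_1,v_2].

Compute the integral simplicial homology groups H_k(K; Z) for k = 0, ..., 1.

H_0 = Z,  H_1 = Z.

Take the total order v_0 < v_1 < v_2 on the vertex set. Then K (dimension 1) consists of the simplices:

  0-simplices (3): [v_0], [v_1], [v_2]
  1-simplices (3): [v_0,v_1], [v_0,v_2], [v_1,v_2]

so the chain groups are C_0 ≅ Z^3, C_1 ≅ Z^3.

The boundary map ∂_1: C_1 → C_0 maps an edge to its endpoints' difference, ∂[p,q] = q − p. For instance
  ∂[v_0,v_2] = [v_2] − [v_0].
The resulting 3×3 matrix has rank 2, and its Smith normal form has invariant factors (1,1).

Computing H_k = (kernel of ∂_k) / (image of ∂_{k+1}):

  H_0: rank C_0 − rank ∂_1 = 3 − 2 = 1, and the invariant factors of ∂_1 are all 1, so H_0 ≅ Z.
  H_1: rank ker ∂_1 − rank ∂_2 = (3 − 2) − 0 = 1, and there is no ∂_2, so H_1 ≅ Z.

As a check, the Euler characteristic is 3 − 3 = 0, which agrees with 1 − 1 = 0.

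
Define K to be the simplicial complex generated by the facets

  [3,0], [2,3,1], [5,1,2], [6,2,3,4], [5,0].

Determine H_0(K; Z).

H_0 ≅ Z.

Take the total order 0 < 1 < 2 < 3 < 4 < 5 < 6 on the vertex set. Then K (dimension 3) consists of the simplices:

  0-simplices (7): [0], [1], [2], [3], [4], [5], [6]
  1-simplices (12): [0,3], [0,5], [1,2], [1,3], [1,5], [2,3], [2,4], [2,5], [2,6], [3,4], [3,6], [4,6]
  2-simplices (6): [1,2,3], [1,2,5], [2,3,4], [2,3,6], [2,4,6], [3,4,6]
  3-simplices (1): [2,3,4,6]

so the chain groups are C_0 ≅ Z^7, C_1 ≅ Z^12, C_2 ≅ Z^6, C_3 ≅ Z^1.

Boundary ∂_1: C_1 → C_0 is given by ∂[p,q] = [q] − [p].
The resulting 7×12 matrix has rank 6, and its Smith normal form has invariant factors (1,1,1,1,1,1).

The boundary map ∂_2: C_2 → C_1 maps a triangle to the signed sum of its edges. For instance
  ∂[2,3,6] = [3,6] − [2,6] + [2,3],
  ∂[1,2,5] = [2,5] − [1,5] + [1,2].
This gives a 12×6 integer matrix of rank 5; reducing to Smith normal form yields diagonal entries (1,1,1,1,1).

The boundary map ∂_3: C_3 → C_2 sends each 3-simplex σ to the alternating sum Σ_i (−1)^i (σ with its i-th vertex removed). For instance
  ∂[2,3,4,6] = [3,4,6] − [2,4,6] + [2,3,6] − [2,3,4].
The resulting 6×1 matrix has rank 1, and its Smith normal form has invariant factors (1).

Now H_k = ker ∂_k / im ∂_{k+1}, so:

  H_0: rank C_0 − rank ∂_1 = 7 − 6 = 1, and the invariant factors of ∂_1 are all 1, so H_0 = Z.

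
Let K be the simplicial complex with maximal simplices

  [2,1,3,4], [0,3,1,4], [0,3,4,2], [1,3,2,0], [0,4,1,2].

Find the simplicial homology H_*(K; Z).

H_0 ≅ Z,  H_1 = 0,  H_2 = 0,  H_3 ≅ Z.

We work with the vertex ordering 0 < 1 < 2 < 3 < 4. The simplices of K, each written with vertices in increasing order, are:

  0-simplices (5): [0], [1], [2], [3], [4]
  1-simplices (10): [0,1], [0,2], [0,3], [0,4], [1,2], [1,3], [1,4], [2,3], [2,4], [3,4]
  2-simplices (10): [0,1,2], [0,1,3], [0,1,4], [0,2,3], [0,2,4], [0,3,4], [1,2,3], [1,2,4], [1,3,4], [2,3,4]
  3-simplices (5): [0,1,2,3], [0,1,2,4], [0,1,3,4], [0,2,3,4], [1,2,3,4]

giving chain groups C_0 ≅ Z^5, C_1 ≅ Z^10, C_2 ≅ Z^10, C_3 ≅ Z^5.

Boundary ∂_1: C_1 → C_0 maps an edge to its endpoints' difference, ∂[p,q] = q − p. For instance
  ∂[0,3] = [3] − [0].
This gives a 5×10 integer matrix of rank 4; reducing to Smith normal form yields diagonal entries (1,1,1,1).

∂_2: C_2 → C_1 acts by ∂[p,q,r] = [q,r] − [p,r] + [p,q]. For instance
  ∂[0,1,4] = [1,4] − [0,4] + [0,1],
  ∂[0,2,4] = [2,4] − [0,4] + [0,2].
The resulting 10×10 matrix has rank 6, and its Smith normal form has invariant factors (1,1,1,1,1,1).

∂_3: C_3 → C_2 sends each 3-simplex σ to the alternating sum Σ_i (−1)^i (σ with its i-th vertex removed). For instance
  ∂[0,2,3,4] = [2,3,4] − [0,3,4] + [0,2,4] − [0,2,3],
  ∂[0,1,3,4] = [1,3,4] − [0,3,4] + [0,1,4] − [0,1,3].
The 10×5 boundary matrix has rank 4 and Smith normal form diag(1,1,1,1).

Computing H_k = (kernel of ∂_k) / (image of ∂_{k+1}):

  H_0: rank C_0 − rank ∂_1 = 5 − 4 = 1, and the invariant factors of ∂_1 are all 1, so H_0 ≅ Z.
  H_1: rank ker ∂_1 − rank ∂_2 = (10 − 4) − 6 = 0, and the invariant factors of ∂_2 are all 1, so H_1 ≅ 0.
  H_2: rank ker ∂_2 − rank ∂_3 = (10 − 6) − 4 = 0, and the invariant factors of ∂_3 are all 1, so H_2 ≅ 0.
  H_3: rank ker ∂_3 − rank ∂_4 = (5 − 4) − 0 = 1, and there is no ∂_4, so H_3 ≅ Z.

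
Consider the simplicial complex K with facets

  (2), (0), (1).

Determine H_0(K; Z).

H_0 ≅ Z^3.

We work with the vertex ordering 0 < 1 < 2. The simplices of K, each written with vertices in increasing order, are:

  0-simplices (3): [0], [1], [2]

so the chain groups are C_0 ≅ Z^3.

Now H_k = ker ∂_k / im ∂_{k+1}, so:

  H_0: rank C_0 − rank ∂_1 = 3 − 0 = 3, and there is no ∂_1, so H_0 = Z^3.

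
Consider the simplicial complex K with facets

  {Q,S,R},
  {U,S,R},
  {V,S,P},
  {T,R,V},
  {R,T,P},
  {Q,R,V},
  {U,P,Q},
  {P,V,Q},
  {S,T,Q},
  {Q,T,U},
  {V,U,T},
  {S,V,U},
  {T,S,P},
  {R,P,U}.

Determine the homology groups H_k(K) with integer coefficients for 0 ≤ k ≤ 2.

H_0 ≅ Z,  H_1 ≅ Z^2,  H_2 ≅ Z.

K has 7 vertices, 21 edges, 14 triangles.
rank ∂_0 = 0, rank ∂_1 = 6 ⇒ b_0 = 7 − 0 − 6 = 1; all invariant factors of ∂_1 are 1 so no torsion. So H_0 = Z.
rank ∂_1 = 6, rank ∂_2 = 13 ⇒ b_1 = 21 − 6 − 13 = 2; all invariant factors of ∂_2 are 1 so no torsion. So H_1 = Z^2.
rank ∂_2 = 13, rank ∂_3 = 0 ⇒ b_2 = 14 − 13 − 0 = 1. So H_2 = Z.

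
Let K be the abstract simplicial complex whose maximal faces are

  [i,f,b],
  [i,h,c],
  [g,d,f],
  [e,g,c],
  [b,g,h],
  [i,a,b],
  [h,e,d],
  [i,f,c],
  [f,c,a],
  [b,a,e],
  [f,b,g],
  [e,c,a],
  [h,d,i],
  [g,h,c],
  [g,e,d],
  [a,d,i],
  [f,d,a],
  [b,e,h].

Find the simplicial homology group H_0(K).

H_0 = Z.

We work with the vertex ordering a < b < c < d < e < f < g < h < i. The simplices of K, each written with vertices in increasing order, are:

  0-simplices (9): a, b, c, d, e, f, g, h, i
  1-simplices (27): ab, ac, ad, ae, af, ai, be, bf, bg, bh, bi, ce, cf, cg, ch, ci, de, df, dg, dh, di, eg, eh, fg, fi, gh, hi
  2-simplices (18): abe, abi, ace, acf, adf, adi, beh, bfg, bfi, bgh, ceg, cfi, cgh, chi, deg, deh, dfg, dhi

so the chain groups are C_0 ≅ Z^9, C_1 ≅ Z^27, C_2 ≅ Z^18.

The boundary map ∂_1: C_1 → C_0 is given by ∂[p,q] = [q] − [p].
As a 9×27 matrix over Z this has rank 8, with invariant factors (1,1,1,1,1,1,1,1).

Boundary ∂_2: C_2 → C_1 acts by ∂[p,q,r] = [q,r] − [p,r] + [p,q]. For instance
  ∂abe = be − ae + ab,
  ∂bfg = fg − bg + bf.
The resulting 27×18 matrix has rank 18, and its Smith normal form has invariant factors (1,1,1,1,1,1,1,1,1,1,1,1,1,1,1,1,1,2).

Computing H_k = (kernel of ∂_k) / (image of ∂_{k+1}):

  H_0: rank C_0 − rank ∂_1 = 9 − 8 = 1, and the invariant factors of ∂_1 are all 1, so H_0 ≅ Z.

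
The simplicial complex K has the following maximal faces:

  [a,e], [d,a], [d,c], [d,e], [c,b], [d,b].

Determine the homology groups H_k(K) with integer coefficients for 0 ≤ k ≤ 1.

We work with the vertex ordering a < b < c < d < e. The simplices of K, each written with vertices in increasing order, are:

  0-simplices (5): a, b, c, d, e
  1-simplices (6): ad, ae, bc, bd, cd, de

giving chain groups C_0 ≅ Z^5, C_1 ≅ Z^6.

Boundary ∂_1: C_1 → C_0 is given by ∂[p,q] = [q] − [p].
This gives a 5×6 integer matrix of rank 4; reducing to Smith normal form yields diagonal entries (1,1,1,1).

Computing H_k = (kernel of ∂_k) / (image of ∂_{k+1}):

  H_0: rank C_0 − rank ∂_1 = 5 − 4 = 1, and the invariant factors of ∂_1 are all 1, so H_0 = Z.
  H_1: rank ker ∂_1 − rank ∂_2 = (6 − 4) − 0 = 2, and there is no ∂_2, so H_1 = Z^2.

H_0 = Z,  H_1 = Z^2.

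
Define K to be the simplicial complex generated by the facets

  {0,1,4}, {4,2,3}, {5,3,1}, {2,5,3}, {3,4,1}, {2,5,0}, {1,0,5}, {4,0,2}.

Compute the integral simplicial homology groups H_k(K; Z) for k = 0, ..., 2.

H_0 = Z,  H_1 = 0,  H_2 = Z.

We work with the vertex ordering 0 < 1 < 2 < 3 < 4 < 5. The simplices of K, each written with vertices in increasing order, are:

  0-simplices (6): [0], [1], [2], [3], [4], [5]
  1-simplices (12): [0,1], [0,2], [0,4], [0,5], [1,3], [1,4], [1,5], [2,3], [2,4], [2,5], [3,4], [3,5]
  2-simplices (8): [0,1,4], [0,1,5], [0,2,4], [0,2,5], [1,3,4], [1,3,5], [2,3,4], [2,3,5]

Hence C_0 ≅ Z^6, C_1 ≅ Z^12, C_2 ≅ Z^8.

∂_1: C_1 → C_0 sends each edge [p,q] (with p < q) to q − p. For instance
  ∂[0,1] = [1] − [0].
The 6×12 boundary matrix has rank 5 and Smith normal form diag(1,1,1,1,1).

Boundary ∂_2: C_2 → C_1 sends each 2-simplex [p,q,r] to [q,r] − [p,r] + [p,q]. For instance
  ∂[0,2,4] = [2,4] − [0,4] + [0,2],
  ∂[1,3,4] = [3,4] − [1,4] + [1,3].
This gives a 12×8 integer matrix of rank 7; reducing to Smith normal form yields diagonal entries (1,1,1,1,1,1,1).

Reading off H_k = ker ∂_k / im ∂_{k+1}:

  H_0: rank C_0 − rank ∂_1 = 6 − 5 = 1, and the invariant factors of ∂_1 are all 1, so H_0 ≅ Z.
  H_1: rank ker ∂_1 − rank ∂_2 = (12 − 5) − 7 = 0, and the invariant factors of ∂_2 are all 1, so H_1 ≅ 0.
  H_2: rank ker ∂_2 − rank ∂_3 = (8 − 7) − 0 = 1, and there is no ∂_3, so H_2 ≅ Z.

As a check, the Euler characteristic is 6 − 12 + 8 = 2, which agrees with 1 − 0 + 1 = 2.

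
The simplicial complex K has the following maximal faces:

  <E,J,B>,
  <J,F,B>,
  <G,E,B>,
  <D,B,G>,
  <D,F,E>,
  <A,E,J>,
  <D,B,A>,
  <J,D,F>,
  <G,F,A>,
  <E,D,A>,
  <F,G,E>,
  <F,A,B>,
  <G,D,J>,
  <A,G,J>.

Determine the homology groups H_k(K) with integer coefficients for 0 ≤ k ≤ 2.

Take the total order A < B < D < E < F < G < J on the vertex set. Then K (dimension 2) consists of the simplices:

  0-simplices (7): A, B, D, E, F, G, J
  1-simplices (21): AB, AD, AE, AF, AG, AJ, BD, BE, BF, BG, BJ, DE, DF, DG, DJ, EF, EG, EJ, FG, FJ, GJ
  2-simplices (14): ABD, ABF, ADE, AEJ, AFG, AGJ, BDG, BEG, BEJ, BFJ, DEF, DFJ, DGJ, EFG

so the chain groups are C_0 ≅ Z^7, C_1 ≅ Z^21, C_2 ≅ Z^14.

∂_1: C_1 → C_0 is given by ∂[p,q] = [q] − [p]. For instance
  ∂EJ = J − E.
The 7×21 boundary matrix has rank 6 and Smith normal form diag(1,1,1,1,1,1).

The boundary map ∂_2: C_2 → C_1 acts by ∂[p,q,r] = [q,r] − [p,r] + [p,q]. For instance
  ∂BFJ = FJ − BJ + BF,
  ∂AGJ = GJ − AJ + AG.
The resulting 21×14 matrix has rank 13, and its Smith normal form has invariant factors (1,1,1,1,1,1,1,1,1,1,1,1,1).

Computing H_k = (kernel of ∂_k) / (image of ∂_{k+1}):

  H_0: rank C_0 − rank ∂_1 = 7 − 6 = 1, and the invariant factors of ∂_1 are all 1, so H_0 ≅ Z.
  H_1: rank ker ∂_1 − rank ∂_2 = (21 − 6) − 13 = 2, and the invariant factors of ∂_2 are all 1, so H_1 ≅ Z^2.
  H_2: rank ker ∂_2 − rank ∂_3 = (14 − 13) − 0 = 1, and there is no ∂_3, so H_2 ≅ Z.

H_0 ≅ Z,  H_1 ≅ Z^2,  H_2 ≅ Z.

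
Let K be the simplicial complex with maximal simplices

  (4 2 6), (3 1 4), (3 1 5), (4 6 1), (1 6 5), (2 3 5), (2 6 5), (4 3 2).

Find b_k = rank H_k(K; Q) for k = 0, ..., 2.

b_0 = 1, b_1 = 0, b_2 = 1.

We work with the vertex ordering 1 < 2 < 3 < 4 < 5 < 6. The simplices of K, each written with vertices in increasing order, are:

  0-simplices (6): [1], [2], [3], [4], [5], [6]
  1-simplices (12): [1,3], [1,4], [1,5], [1,6], [2,3], [2,4], [2,5], [2,6], [3,4], [3,5], [4,6], [5,6]
  2-simplices (8): [1,3,4], [1,3,5], [1,4,6], [1,5,6], [2,3,4], [2,3,5], [2,4,6], [2,5,6]

so the chain groups are C_0 ≅ Z^6, C_1 ≅ Z^12, C_2 ≅ Z^8.

The boundary map ∂_1: C_1 → C_0 sends each edge [p,q] (with p < q) to q − p. For instance
  ∂[4,6] = [6] − [4].
The 6×12 boundary matrix has rank 5 and Smith normal form diag(1,1,1,1,1).

Boundary ∂_2: C_2 → C_1 acts by ∂[p,q,r] = [q,r] − [p,r] + [p,q]. For instance
  ∂[2,4,6] = [4,6] − [2,6] + [2,4],
  ∂[2,5,6] = [5,6] − [2,6] + [2,5].
The resulting 12×8 matrix has rank 7, and its Smith normal form has invariant factors (1,1,1,1,1,1,1).

Computing H_k = (kernel of ∂_k) / (image of ∂_{k+1}):

  H_0: rank C_0 − rank ∂_1 = 6 − 5 = 1, and the invariant factors of ∂_1 are all 1, so H_0 = Z.
  H_1: rank ker ∂_1 − rank ∂_2 = (12 − 5) − 7 = 0, and the invariant factors of ∂_2 are all 1, so H_1 = 0.
  H_2: rank ker ∂_2 − rank ∂_3 = (8 − 7) − 0 = 1, and there is no ∂_3, so H_2 = Z.

(K is a triangulation of the 2-sphere S^2.)

Hence the Betti numbers are b_0 = 1, b_1 = 0, b_2 = 1.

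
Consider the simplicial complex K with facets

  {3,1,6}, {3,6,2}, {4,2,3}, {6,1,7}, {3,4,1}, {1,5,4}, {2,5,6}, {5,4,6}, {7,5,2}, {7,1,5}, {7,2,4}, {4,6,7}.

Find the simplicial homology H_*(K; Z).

K has 7 vertices, 18 edges, 12 triangles.
rank ∂_0 = 0, rank ∂_1 = 6 ⇒ b_0 = 7 − 0 − 6 = 1; all invariant factors of ∂_1 are 1 so no torsion. So H_0 ≅ Z.
rank ∂_1 = 6, rank ∂_2 = 12 ⇒ b_1 = 18 − 6 − 12 = 0; ∂_2 has invariant factor(s) [2] giving torsion. So H_1 ≅ Z/2Z.
rank ∂_2 = 12, rank ∂_3 = 0 ⇒ b_2 = 12 − 12 − 0 = 0. So H_2 ≅ 0.

H_0 ≅ Z,  H_1 ≅ Z/2Z,  H_2 = 0.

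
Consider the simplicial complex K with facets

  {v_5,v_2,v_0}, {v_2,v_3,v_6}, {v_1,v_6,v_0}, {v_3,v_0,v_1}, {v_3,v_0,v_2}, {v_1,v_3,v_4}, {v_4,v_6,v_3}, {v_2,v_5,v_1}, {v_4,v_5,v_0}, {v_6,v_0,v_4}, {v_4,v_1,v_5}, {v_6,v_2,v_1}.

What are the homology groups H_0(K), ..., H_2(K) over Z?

H_0 = Z,  H_1 = Z/2,  H_2 = 0.

We work with the vertex ordering v_0 < v_1 < v_2 < v_3 < v_4 < v_5 < v_6. The simplices of K, each written with vertices in increasing order, are:

  0-simplices (7): [v_0], [v_1], [v_2], [v_3], [v_4], [v_5], [v_6]
  1-simplices (18): (18 of them)
  2-simplices (12): (12 of them)

so the chain groups are C_0 ≅ Z^7, C_1 ≅ Z^18, C_2 ≅ Z^12.

The boundary map ∂_1: C_1 → C_0 is given by ∂[p,q] = [q] − [p].
This gives a 7×18 integer matrix of rank 6; reducing to Smith normal form yields diagonal entries (1,1,1,1,1,1).

∂_2: C_2 → C_1 maps a triangle to the signed sum of its edges. For instance
  ∂[v_0,v_2,v_5] = [v_2,v_5] − [v_0,v_5] + [v_0,v_2],
  ∂[v_0,v_4,v_5] = [v_4,v_5] − [v_0,v_5] + [v_0,v_4].
The resulting 18×12 matrix has rank 12, and its Smith normal form has invariant factors (1,1,1,1,1,1,1,1,1,1,1,2).

Computing H_k = (kernel of ∂_k) / (image of ∂_{k+1}):

  H_0: rank C_0 − rank ∂_1 = 7 − 6 = 1, and the invariant factors of ∂_1 are all 1, so H_0 = Z.
  H_1: rank ker ∂_1 − rank ∂_2 = (18 − 6) − 12 = 0, and ∂_2 has invariant factor 2 > 1, so H_1 = Z/2.
  H_2: rank ker ∂_2 − rank ∂_3 = (12 − 12) − 0 = 0, and there is no ∂_3, so H_2 = 0.

As a check, the Euler characteristic is 7 − 18 + 12 = 1, which agrees with 1 − 0 + 0 = 1.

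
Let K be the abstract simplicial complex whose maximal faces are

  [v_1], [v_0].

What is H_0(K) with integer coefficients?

Take the total order v_0 < v_1 on the vertex set. Then K (dimension 0) consists of the simplices:

  0-simplices (2): [v_0], [v_1]

giving chain groups C_0 ≅ Z^2.

Reading off H_k = ker ∂_k / im ∂_{k+1}:

  H_0: rank C_0 − rank ∂_1 = 2 − 0 = 2, and there is no ∂_1, so H_0 ≅ Z^2.

H_0 = Z^2.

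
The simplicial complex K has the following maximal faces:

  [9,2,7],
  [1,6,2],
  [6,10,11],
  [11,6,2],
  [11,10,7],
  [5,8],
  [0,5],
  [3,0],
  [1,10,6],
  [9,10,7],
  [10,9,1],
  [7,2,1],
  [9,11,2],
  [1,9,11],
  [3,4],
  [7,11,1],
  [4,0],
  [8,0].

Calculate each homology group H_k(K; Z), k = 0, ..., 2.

H_0 = Z^2,  H_1 = Z^2 ⊕ Z/2,  H_2 = 0.

We work with the vertex ordering 0 < 1 < 2 < 3 < 4 < 5 < 6 < 7 < 8 < 9 < 10 < 11. The simplices of K, each written with vertices in increasing order, are:

  0-simplices (12): [0], [1], [2], [3], [4], [5], [6], [7], [8], [9], [10], [11]
  1-simplices (24): (24 of them)
  2-simplices (12): [1,2,6], [1,2,7], [1,6,10], [1,7,11], [1,9,10], [1,9,11], [2,6,11], [2,7,9], [2,9,11], [6,10,11], [7,9,10], [7,10,11]

giving chain groups C_0 ≅ Z^12, C_1 ≅ Z^24, C_2 ≅ Z^12.

∂_1: C_1 → C_0 sends each edge [p,q] (with p < q) to q − p. For instance
  ∂[0,5] = [5] − [0].
As a 12×24 matrix over Z this has rank 10, with invariant factors (1,1,1,1,1,1,1,1,1,1).

∂_2: C_2 → C_1 sends each 2-simplex [p,q,r] to [q,r] − [p,r] + [p,q]. For instance
  ∂[6,10,11] = [10,11] − [6,11] + [6,10],
  ∂[7,9,10] = [9,10] − [7,10] + [7,9].
The resulting 24×12 matrix has rank 12, and its Smith normal form has invariant factors (1,1,1,1,1,1,1,1,1,1,1,2).

Reading off H_k = ker ∂_k / im ∂_{k+1}:

  H_0: rank C_0 − rank ∂_1 = 12 − 10 = 2, and the invariant factors of ∂_1 are all 1, so H_0 = Z^2.
  H_1: rank ker ∂_1 − rank ∂_2 = (24 − 10) − 12 = 2, and ∂_2 has invariant factor 2 > 1, so H_1 = Z^2 ⊕ Z/2.
  H_2: rank ker ∂_2 − rank ∂_3 = (12 − 12) − 0 = 0, and there is no ∂_3, so H_2 = 0.

As a check, the Euler characteristic is 12 − 24 + 12 = 0, which agrees with 2 − 2 + 0 = 0.
(K is a triangulation of the disjoint union of the real projective plane RP^2 and a wedge of 2 circles.)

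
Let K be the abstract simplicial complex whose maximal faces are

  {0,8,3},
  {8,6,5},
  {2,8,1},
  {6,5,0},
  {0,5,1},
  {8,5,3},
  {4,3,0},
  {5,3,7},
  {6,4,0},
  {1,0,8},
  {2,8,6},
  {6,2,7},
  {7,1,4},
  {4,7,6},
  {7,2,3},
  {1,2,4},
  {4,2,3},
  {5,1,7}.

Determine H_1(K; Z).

Order the vertices as 0 < 1 < 2 < 3 < 4 < 5 < 6 < 7 < 8. Listing each simplex with vertices in this order, K has dimension 2 with simplices:

  0-simplices (9): [0], [1], [2], [3], [4], [5], [6], [7], [8]
  1-simplices (27): (27 of them)
  2-simplices (18): [0,1,5], [0,1,8], [0,3,4], [0,3,8], [0,4,6], [0,5,6], [1,2,4], [1,2,8], [1,4,7], [1,5,7], [2,3,4], [2,3,7], [2,6,7], [2,6,8], [3,5,7], [3,5,8], [4,6,7], [5,6,8]

giving chain groups C_0 ≅ Z^9, C_1 ≅ Z^27, C_2 ≅ Z^18.

Boundary ∂_1: C_1 → C_0 maps an edge to its endpoints' difference, ∂[p,q] = q − p. For instance
  ∂[6,7] = [7] − [6].
This gives a 9×27 integer matrix of rank 8; reducing to Smith normal form yields diagonal entries (1,1,1,1,1,1,1,1).

Boundary ∂_2: C_2 → C_1 maps a triangle to the signed sum of its edges. For instance
  ∂[0,5,6] = [5,6] − [0,6] + [0,5],
  ∂[2,3,7] = [3,7] − [2,7] + [2,3].
This gives a 27×18 integer matrix of rank 18; reducing to Smith normal form yields diagonal entries (1,1,1,1,1,1,1,1,1,1,1,1,1,1,1,1,1,2).

Computing H_k = (kernel of ∂_k) / (image of ∂_{k+1}):

  H_1: rank ker ∂_1 − rank ∂_2 = (27 − 8) − 18 = 1, and ∂_2 has invariant factor 2 > 1, so H_1 ≅ Z ⊕ Z_2.

H_1 ≅ Z ⊕ Z_2.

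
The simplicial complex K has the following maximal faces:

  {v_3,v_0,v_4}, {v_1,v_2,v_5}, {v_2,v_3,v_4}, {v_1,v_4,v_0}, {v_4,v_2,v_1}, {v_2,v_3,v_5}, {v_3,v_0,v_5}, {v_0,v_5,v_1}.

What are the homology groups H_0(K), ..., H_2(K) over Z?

H_0 = Z,  H_1 = 0,  H_2 = Z.

We work with the vertex ordering v_0 < v_1 < v_2 < v_3 < v_4 < v_5. The simplices of K, each written with vertices in increasing order, are:

  0-simplices (6): [v_0], [v_1], [v_2], [v_3], [v_4], [v_5]
  1-simplices (12): [v_0,v_1], [v_0,v_3], [v_0,v_4], [v_0,v_5], [v_1,v_2], [v_1,v_4], [v_1,v_5], [v_2,v_3], [v_2,v_4], [v_2,v_5], [v_3,v_4], [v_3,v_5]
  2-simplices (8): [v_0,v_1,v_4], [v_0,v_1,v_5], [v_0,v_3,v_4], [v_0,v_3,v_5], [v_1,v_2,v_4], [v_1,v_2,v_5], [v_2,v_3,v_4], [v_2,v_3,v_5]

Hence C_0 ≅ Z^6, C_1 ≅ Z^12, C_2 ≅ Z^8.

The boundary map ∂_1: C_1 → C_0 maps an edge to its endpoints' difference, ∂[p,q] = q − p. For instance
  ∂[v_3,v_4] = [v_4] − [v_3].
The resulting 6×12 matrix has rank 5, and its Smith normal form has invariant factors (1,1,1,1,1).

Boundary ∂_2: C_2 → C_1 sends each 2-simplex [p,q,r] to [q,r] − [p,r] + [p,q]. For instance
  ∂[v_0,v_3,v_4] = [v_3,v_4] − [v_0,v_4] + [v_0,v_3],
  ∂[v_0,v_1,v_4] = [v_1,v_4] − [v_0,v_4] + [v_0,v_1].
As a 12×8 matrix over Z this has rank 7, with invariant factors (1,1,1,1,1,1,1).

Computing H_k = (kernel of ∂_k) / (image of ∂_{k+1}):

  H_0: rank C_0 − rank ∂_1 = 6 − 5 = 1, and the invariant factors of ∂_1 are all 1, so H_0 ≅ Z.
  H_1: rank ker ∂_1 − rank ∂_2 = (12 − 5) − 7 = 0, and the invariant factors of ∂_2 are all 1, so H_1 ≅ 0.
  H_2: rank ker ∂_2 − rank ∂_3 = (8 − 7) − 0 = 1, and there is no ∂_3, so H_2 ≅ Z.

As a check, the Euler characteristic is 6 − 12 + 8 = 2, which agrees with 1 − 0 + 1 = 2.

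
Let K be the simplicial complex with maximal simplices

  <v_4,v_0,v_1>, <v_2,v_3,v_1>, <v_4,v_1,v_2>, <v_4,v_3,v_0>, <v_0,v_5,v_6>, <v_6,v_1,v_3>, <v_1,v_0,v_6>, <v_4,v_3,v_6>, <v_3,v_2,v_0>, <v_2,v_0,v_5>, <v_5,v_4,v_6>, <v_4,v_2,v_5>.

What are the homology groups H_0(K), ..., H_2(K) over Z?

H_0 = Z,  H_1 = Z/2Z,  H_2 = 0.

We work with the vertex ordering v_0 < v_1 < v_2 < v_3 < v_4 < v_5 < v_6. The simplices of K, each written with vertices in increasing order, are:

  0-simplices (7): [v_0], [v_1], [v_2], [v_3], [v_4], [v_5], [v_6]
  1-simplices (18): (18 of them)
  2-simplices (12): (12 of them)

giving chain groups C_0 ≅ Z^7, C_1 ≅ Z^18, C_2 ≅ Z^12.

∂_1: C_1 → C_0 is given by ∂[p,q] = [q] − [p]. For instance
  ∂[v_1,v_3] = [v_3] − [v_1].
The resulting 7×18 matrix has rank 6, and its Smith normal form has invariant factors (1,1,1,1,1,1).

The boundary map ∂_2: C_2 → C_1 acts by ∂[p,q,r] = [q,r] − [p,r] + [p,q]. For instance
  ∂[v_0,v_3,v_4] = [v_3,v_4] − [v_0,v_4] + [v_0,v_3],
  ∂[v_0,v_1,v_6] = [v_1,v_6] − [v_0,v_6] + [v_0,v_1].
The resulting 18×12 matrix has rank 12, and its Smith normal form has invariant factors (1,1,1,1,1,1,1,1,1,1,1,2).

From H_k ≅ ker(∂_k) / im(∂_{k+1}) we obtain:

  H_0: rank C_0 − rank ∂_1 = 7 − 6 = 1, and the invariant factors of ∂_1 are all 1, so H_0 = Z.
  H_1: rank ker ∂_1 − rank ∂_2 = (18 − 6) − 12 = 0, and ∂_2 has invariant factor 2 > 1, so H_1 = Z/2Z.
  H_2: rank ker ∂_2 − rank ∂_3 = (12 − 12) − 0 = 0, and there is no ∂_3, so H_2 = 0.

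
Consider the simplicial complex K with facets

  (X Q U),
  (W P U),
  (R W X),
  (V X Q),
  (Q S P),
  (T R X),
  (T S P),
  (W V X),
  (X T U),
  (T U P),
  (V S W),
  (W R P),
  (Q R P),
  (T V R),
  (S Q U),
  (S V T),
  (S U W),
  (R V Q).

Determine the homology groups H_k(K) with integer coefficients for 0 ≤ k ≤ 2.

K has 9 vertices, 27 edges, 18 triangles.
rank ∂_0 = 0, rank ∂_1 = 8 ⇒ b_0 = 9 − 0 − 8 = 1; all invariant factors of ∂_1 are 1 so no torsion. So H_0 ≅ Z.
rank ∂_1 = 8, rank ∂_2 = 18 ⇒ b_1 = 27 − 8 − 18 = 1; ∂_2 has invariant factor(s) [2] giving torsion. So H_1 ≅ Z ⊕ Z/2.
rank ∂_2 = 18, rank ∂_3 = 0 ⇒ b_2 = 18 − 18 − 0 = 0. So H_2 ≅ 0.

H_0 ≅ Z,  H_1 ≅ Z ⊕ Z/2,  H_2 = 0.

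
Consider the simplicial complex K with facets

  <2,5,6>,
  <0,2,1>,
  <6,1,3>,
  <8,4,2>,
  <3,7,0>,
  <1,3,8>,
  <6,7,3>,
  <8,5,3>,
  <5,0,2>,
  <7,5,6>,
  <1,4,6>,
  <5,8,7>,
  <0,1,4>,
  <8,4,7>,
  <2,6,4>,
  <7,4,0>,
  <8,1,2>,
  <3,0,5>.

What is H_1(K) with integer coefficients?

Take the total order 0 < 1 < 2 < 3 < 4 < 5 < 6 < 7 < 8 on the vertex set. Then K (dimension 2) consists of the simplices:

  0-simplices (9): [0], [1], [2], [3], [4], [5], [6], [7], [8]
  1-simplices (27): (27 of them)
  2-simplices (18): [0,1,2], [0,1,4], [0,2,5], [0,3,5], [0,3,7], [0,4,7], [1,2,8], [1,3,6], [1,3,8], [1,4,6], [2,4,6], [2,4,8], [2,5,6], [3,5,8], [3,6,7], [4,7,8], [5,6,7], [5,7,8]

so the chain groups are C_0 ≅ Z^9, C_1 ≅ Z^27, C_2 ≅ Z^18.

Boundary ∂_1: C_1 → C_0 is given by ∂[p,q] = [q] − [p].
The resulting 9×27 matrix has rank 8, and its Smith normal form has invariant factors (1,1,1,1,1,1,1,1).

The boundary map ∂_2: C_2 → C_1 maps a triangle to the signed sum of its edges. For instance
  ∂[3,5,8] = [5,8] − [3,8] + [3,5],
  ∂[0,2,5] = [2,5] − [0,5] + [0,2].
This gives a 27×18 integer matrix of rank 18; reducing to Smith normal form yields diagonal entries (1,1,1,1,1,1,1,1,1,1,1,1,1,1,1,1,1,2).

Computing H_k = (kernel of ∂_k) / (image of ∂_{k+1}):

  H_1: rank ker ∂_1 − rank ∂_2 = (27 − 8) − 18 = 1, and ∂_2 has invariant factor 2 > 1, so H_1 = Z ⊕ Z/2Z.

(K is a triangulation of the Klein bottle.)

H_1 ≅ Z ⊕ Z/2Z.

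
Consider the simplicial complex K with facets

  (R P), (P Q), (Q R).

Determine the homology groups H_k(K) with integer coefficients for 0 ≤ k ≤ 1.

K has 3 vertices, 3 edges.
rank ∂_0 = 0, rank ∂_1 = 2 ⇒ b_0 = 3 − 0 − 2 = 1; all invariant factors of ∂_1 are 1 so no torsion. So H_0 ≅ Z.
rank ∂_1 = 2, rank ∂_2 = 0 ⇒ b_1 = 3 − 2 − 0 = 1. So H_1 ≅ Z.

H_0 = Z,  H_1 = Z.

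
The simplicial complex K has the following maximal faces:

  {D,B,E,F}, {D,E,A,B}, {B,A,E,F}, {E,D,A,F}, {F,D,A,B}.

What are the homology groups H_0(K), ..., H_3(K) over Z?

Order the vertices as A < B < D < E < F. Listing each simplex with vertices in this order, K has dimension 3 with simplices:

  0-simplices (5): A, B, D, E, F
  1-simplices (10): AB, AD, AE, AF, BD, BE, BF, DE, DF, EF
  2-simplices (10): ABD, ABE, ABF, ADE, ADF, AEF, BDE, BDF, BEF, DEF
  3-simplices (5): ABDE, ABDF, ABEF, ADEF, BDEF

Hence C_0 ≅ Z^5, C_1 ≅ Z^10, C_2 ≅ Z^10, C_3 ≅ Z^5.

∂_1: C_1 → C_0 is given by ∂[p,q] = [q] − [p]. For instance
  ∂BD = D − B.
As a 5×10 matrix over Z this has rank 4, with invariant factors (1,1,1,1).

The boundary map ∂_2: C_2 → C_1 maps a triangle to the signed sum of its edges. For instance
  ∂ABF = BF − AF + AB,
  ∂BDE = DE − BE + BD.
This gives a 10×10 integer matrix of rank 6; reducing to Smith normal form yields diagonal entries (1,1,1,1,1,1).

Boundary ∂_3: C_3 → C_2 sends each 3-simplex σ to the alternating sum Σ_i (−1)^i (σ with its i-th vertex removed). For instance
  ∂ADEF = DEF − AEF + ADF − ADE,
  ∂ABDF = BDF − ADF + ABF − ABD.
The resulting 10×5 matrix has rank 4, and its Smith normal form has invariant factors (1,1,1,1).

From H_k ≅ ker(∂_k) / im(∂_{k+1}) we obtain:

  H_0: rank C_0 − rank ∂_1 = 5 − 4 = 1, and the invariant factors of ∂_1 are all 1, so H_0 ≅ Z.
  H_1: rank ker ∂_1 − rank ∂_2 = (10 − 4) − 6 = 0, and the invariant factors of ∂_2 are all 1, so H_1 ≅ 0.
  H_2: rank ker ∂_2 − rank ∂_3 = (10 − 6) − 4 = 0, and the invariant factors of ∂_3 are all 1, so H_2 ≅ 0.
  H_3: rank ker ∂_3 − rank ∂_4 = (5 − 4) − 0 = 1, and there is no ∂_4, so H_3 ≅ Z.

H_0 ≅ Z,  H_1 = 0,  H_2 = 0,  H_3 ≅ Z.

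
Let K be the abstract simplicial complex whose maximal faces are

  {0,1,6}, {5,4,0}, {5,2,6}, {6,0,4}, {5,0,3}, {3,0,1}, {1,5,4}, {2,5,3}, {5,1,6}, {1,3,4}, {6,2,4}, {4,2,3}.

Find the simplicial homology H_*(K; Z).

H_0 ≅ Z,  H_1 ≅ Z/2,  H_2 = 0.

K has 7 vertices, 18 edges, 12 triangles.
rank ∂_0 = 0, rank ∂_1 = 6 ⇒ b_0 = 7 − 0 − 6 = 1; all invariant factors of ∂_1 are 1 so no torsion. So H_0 ≅ Z.
rank ∂_1 = 6, rank ∂_2 = 12 ⇒ b_1 = 18 − 6 − 12 = 0; ∂_2 has invariant factor(s) [2] giving torsion. So H_1 ≅ Z/2.
rank ∂_2 = 12, rank ∂_3 = 0 ⇒ b_2 = 12 − 12 − 0 = 0. So H_2 ≅ 0.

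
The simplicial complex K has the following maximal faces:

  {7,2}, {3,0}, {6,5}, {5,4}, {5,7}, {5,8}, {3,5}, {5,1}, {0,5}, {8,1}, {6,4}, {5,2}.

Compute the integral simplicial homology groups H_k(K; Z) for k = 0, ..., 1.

Take the total order 0 < 1 < 2 < 3 < 4 < 5 < 6 < 7 < 8 on the vertex set. Then K (dimension 1) consists of the simplices:

  0-simplices (9): [0], [1], [2], [3], [4], [5], [6], [7], [8]
  1-simplices (12): [0,3], [0,5], [1,5], [1,8], [2,5], [2,7], [3,5], [4,5], [4,6], [5,6], [5,7], [5,8]

Hence C_0 ≅ Z^9, C_1 ≅ Z^12.

Boundary ∂_1: C_1 → C_0 maps an edge to its endpoints' difference, ∂[p,q] = q − p. For instance
  ∂[5,6] = [6] − [5].
As a 9×12 matrix over Z this has rank 8, with invariant factors (1,1,1,1,1,1,1,1).

Reading off H_k = ker ∂_k / im ∂_{k+1}:

  H_0: rank C_0 − rank ∂_1 = 9 − 8 = 1, and the invariant factors of ∂_1 are all 1, so H_0 = Z.
  H_1: rank ker ∂_1 − rank ∂_2 = (12 − 8) − 0 = 4, and there is no ∂_2, so H_1 = Z^4.

H_0 = Z,  H_1 = Z^4.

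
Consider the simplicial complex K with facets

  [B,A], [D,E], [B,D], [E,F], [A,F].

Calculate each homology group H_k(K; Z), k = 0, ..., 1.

H_0 = Z,  H_1 = Z.

Order the vertices as A < B < D < E < F. Listing each simplex with vertices in this order, K has dimension 1 with simplices:

  0-simplices (5): A, B, D, E, F
  1-simplices (5): AB, AF, BD, DE, EF

giving chain groups C_0 ≅ Z^5, C_1 ≅ Z^5.

The boundary map ∂_1: C_1 → C_0 maps an edge to its endpoints' difference, ∂[p,q] = q − p. For instance
  ∂EF = F − E.
This gives a 5×5 integer matrix of rank 4; reducing to Smith normal form yields diagonal entries (1,1,1,1).

From H_k ≅ ker(∂_k) / im(∂_{k+1}) we obtain:

  H_0: rank C_0 − rank ∂_1 = 5 − 4 = 1, and the invariant factors of ∂_1 are all 1, so H_0 ≅ Z.
  H_1: rank ker ∂_1 − rank ∂_2 = (5 − 4) − 0 = 1, and there is no ∂_2, so H_1 ≅ Z.

As a check, the Euler characteristic is 5 − 5 = 0, which agrees with 1 − 1 = 0.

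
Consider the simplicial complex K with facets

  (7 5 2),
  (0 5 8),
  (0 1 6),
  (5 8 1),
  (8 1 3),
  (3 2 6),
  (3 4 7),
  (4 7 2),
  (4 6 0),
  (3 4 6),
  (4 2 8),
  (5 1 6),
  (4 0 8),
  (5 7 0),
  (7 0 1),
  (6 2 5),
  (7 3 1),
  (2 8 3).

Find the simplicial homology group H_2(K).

H_2 = 0.

K has 9 vertices, 27 edges, 18 triangles.
rank ∂_2 = 18, rank ∂_3 = 0 ⇒ b_2 = 18 − 18 − 0 = 0. So H_2 = 0.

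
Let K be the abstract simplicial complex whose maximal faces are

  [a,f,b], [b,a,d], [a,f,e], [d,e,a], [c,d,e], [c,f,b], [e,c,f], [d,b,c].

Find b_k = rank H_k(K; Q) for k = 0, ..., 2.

Take the total order a < b < c < d < e < f on the vertex set. Then K (dimension 2) consists of the simplices:

  0-simplices (6): a, b, c, d, e, f
  1-simplices (12): ab, ad, ae, af, bc, bd, bf, cd, ce, cf, de, ef
  2-simplices (8): abd, abf, ade, aef, bcd, bcf, cde, cef

so the chain groups are C_0 ≅ Z^6, C_1 ≅ Z^12, C_2 ≅ Z^8.

∂_1: C_1 → C_0 maps an edge to its endpoints' difference, ∂[p,q] = q − p.
The 6×12 boundary matrix has rank 5 and Smith normal form diag(1,1,1,1,1).

∂_2: C_2 → C_1 acts by ∂[p,q,r] = [q,r] − [p,r] + [p,q]. For instance
  ∂cde = de − ce + cd,
  ∂bcf = cf − bf + bc.
As a 12×8 matrix over Z this has rank 7, with invariant factors (1,1,1,1,1,1,1).

From H_k ≅ ker(∂_k) / im(∂_{k+1}) we obtain:

  H_0: rank C_0 − rank ∂_1 = 6 − 5 = 1, and the invariant factors of ∂_1 are all 1, so H_0 = Z.
  H_1: rank ker ∂_1 − rank ∂_2 = (12 − 5) − 7 = 0, and the invariant factors of ∂_2 are all 1, so H_1 = 0.
  H_2: rank ker ∂_2 − rank ∂_3 = (8 − 7) − 0 = 1, and there is no ∂_3, so H_2 = Z.

Hence the Betti numbers are b_0 = 1, b_1 = 0, b_2 = 1.

b_0 = 1, b_1 = 0, b_2 = 1.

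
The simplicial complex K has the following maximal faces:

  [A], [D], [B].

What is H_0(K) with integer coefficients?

Fix the vertex order A < B < D and write every simplex with vertices in increasing order. Then dim K = 0 and the simplices of K are:

  0-simplices (3): A, B, D

Hence C_0 ≅ Z^3.

Computing H_k = (kernel of ∂_k) / (image of ∂_{k+1}):

  H_0: rank C_0 − rank ∂_1 = 3 − 0 = 3, and there is no ∂_1, so H_0 ≅ Z^3.

(K is a triangulation of a set of 3 points.)

H_0 ≅ Z^3.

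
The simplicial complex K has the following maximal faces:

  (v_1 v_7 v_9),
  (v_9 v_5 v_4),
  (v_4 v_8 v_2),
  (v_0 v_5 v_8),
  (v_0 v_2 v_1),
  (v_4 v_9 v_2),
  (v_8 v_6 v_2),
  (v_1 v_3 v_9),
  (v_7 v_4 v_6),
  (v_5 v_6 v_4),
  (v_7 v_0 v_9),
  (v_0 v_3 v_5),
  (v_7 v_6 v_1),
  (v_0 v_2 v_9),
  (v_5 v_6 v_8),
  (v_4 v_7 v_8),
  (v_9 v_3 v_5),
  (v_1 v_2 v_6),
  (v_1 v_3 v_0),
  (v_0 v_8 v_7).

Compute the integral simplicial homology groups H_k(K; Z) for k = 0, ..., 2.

H_0 = Z,  H_1 = Z ⊕ Z/2Z,  H_2 = 0.

Fix the vertex order v_0 < v_1 < v_2 < v_3 < v_4 < v_5 < v_6 < v_7 < v_8 < v_9 and write every simplex with vertices in increasing order. Then dim K = 2 and the simplices of K are:

  0-simplices (10): [v_0], [v_1], [v_2], [v_3], [v_4], [v_5], [v_6], [v_7], [v_8], [v_9]
  1-simplices (30): (30 of them)
  2-simplices (20): (20 of them)

so the chain groups are C_0 ≅ Z^10, C_1 ≅ Z^30, C_2 ≅ Z^20.

Boundary ∂_1: C_1 → C_0 sends each edge [p,q] (with p < q) to q − p. For instance
  ∂[v_5,v_8] = [v_8] − [v_5].
This gives a 10×30 integer matrix of rank 9; reducing to Smith normal form yields diagonal entries (1,1,1,1,1,1,1,1,1).

The boundary map ∂_2: C_2 → C_1 maps a triangle to the signed sum of its edges. For instance
  ∂[v_0,v_1,v_3] = [v_1,v_3] − [v_0,v_3] + [v_0,v_1],
  ∂[v_1,v_6,v_7] = [v_6,v_7] − [v_1,v_7] + [v_1,v_6].
The resulting 30×20 matrix has rank 20, and its Smith normal form has invariant factors (1,1,1,1,1,1,1,1,1,1,1,1,1,1,1,1,1,1,1,2).

Now H_k = ker ∂_k / im ∂_{k+1}, so:

  H_0: rank C_0 − rank ∂_1 = 10 − 9 = 1, and the invariant factors of ∂_1 are all 1, so H_0 = Z.
  H_1: rank ker ∂_1 − rank ∂_2 = (30 − 9) − 20 = 1, and ∂_2 has invariant factor 2 > 1, so H_1 = Z ⊕ Z/2Z.
  H_2: rank ker ∂_2 − rank ∂_3 = (20 − 20) − 0 = 0, and there is no ∂_3, so H_2 = 0.

(K is a triangulation of the Klein bottle.)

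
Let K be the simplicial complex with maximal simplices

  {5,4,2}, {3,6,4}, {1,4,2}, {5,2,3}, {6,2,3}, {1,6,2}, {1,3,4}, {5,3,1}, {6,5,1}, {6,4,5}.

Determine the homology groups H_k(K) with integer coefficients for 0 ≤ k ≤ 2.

Fix the vertex order 1 < 2 < 3 < 4 < 5 < 6 and write every simplex with vertices in increasing order. Then dim K = 2 and the simplices of K are:

  0-simplices (6): [1], [2], [3], [4], [5], [6]
  1-simplices (15): [1,2], [1,3], [1,4], [1,5], [1,6], [2,3], [2,4], [2,5], [2,6], [3,4], [3,5], [3,6], [4,5], [4,6], [5,6]
  2-simplices (10): [1,2,4], [1,2,6], [1,3,4], [1,3,5], [1,5,6], [2,3,5], [2,3,6], [2,4,5], [3,4,6], [4,5,6]

so the chain groups are C_0 ≅ Z^6, C_1 ≅ Z^15, C_2 ≅ Z^10.

The boundary map ∂_1: C_1 → C_0 is given by ∂[p,q] = [q] − [p].
As a 6×15 matrix over Z this has rank 5, with invariant factors (1,1,1,1,1).

∂_2: C_2 → C_1 maps a triangle to the signed sum of its edges. For instance
  ∂[2,3,6] = [3,6] − [2,6] + [2,3],
  ∂[2,4,5] = [4,5] − [2,5] + [2,4].
As a 15×10 matrix over Z this has rank 10, with invariant factors (1,1,1,1,1,1,1,1,1,2).

Now H_k = ker ∂_k / im ∂_{k+1}, so:

  H_0: rank C_0 − rank ∂_1 = 6 − 5 = 1, and the invariant factors of ∂_1 are all 1, so H_0 = Z.
  H_1: rank ker ∂_1 − rank ∂_2 = (15 − 5) − 10 = 0, and ∂_2 has invariant factor 2 > 1, so H_1 = Z/2Z.
  H_2: rank ker ∂_2 − rank ∂_3 = (10 − 10) − 0 = 0, and there is no ∂_3, so H_2 = 0.

As a check, the Euler characteristic is 6 − 15 + 10 = 1, which agrees with 1 − 0 + 0 = 1.

H_0 ≅ Z,  H_1 ≅ Z/2Z,  H_2 = 0.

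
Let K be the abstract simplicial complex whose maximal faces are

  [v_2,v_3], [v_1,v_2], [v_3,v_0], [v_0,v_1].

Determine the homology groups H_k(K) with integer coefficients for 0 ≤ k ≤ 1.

H_0 ≅ Z,  H_1 ≅ Z.

We work with the vertex ordering v_0 < v_1 < v_2 < v_3. The simplices of K, each written with vertices in increasing order, are:

  0-simplices (4): [v_0], [v_1], [v_2], [v_3]
  1-simplices (4): [v_0,v_1], [v_0,v_3], [v_1,v_2], [v_2,v_3]

giving chain groups C_0 ≅ Z^4, C_1 ≅ Z^4.

∂_1: C_1 → C_0 sends each edge [p,q] (with p < q) to q − p. For instance
  ∂[v_1,v_2] = [v_2] − [v_1].
This gives a 4×4 integer matrix of rank 3; reducing to Smith normal form yields diagonal entries (1,1,1).

Reading off H_k = ker ∂_k / im ∂_{k+1}:

  H_0: rank C_0 − rank ∂_1 = 4 − 3 = 1, and the invariant factors of ∂_1 are all 1, so H_0 ≅ Z.
  H_1: rank ker ∂_1 − rank ∂_2 = (4 − 3) − 0 = 1, and there is no ∂_2, so H_1 ≅ Z.

(K is a triangulation of the circle S^1.)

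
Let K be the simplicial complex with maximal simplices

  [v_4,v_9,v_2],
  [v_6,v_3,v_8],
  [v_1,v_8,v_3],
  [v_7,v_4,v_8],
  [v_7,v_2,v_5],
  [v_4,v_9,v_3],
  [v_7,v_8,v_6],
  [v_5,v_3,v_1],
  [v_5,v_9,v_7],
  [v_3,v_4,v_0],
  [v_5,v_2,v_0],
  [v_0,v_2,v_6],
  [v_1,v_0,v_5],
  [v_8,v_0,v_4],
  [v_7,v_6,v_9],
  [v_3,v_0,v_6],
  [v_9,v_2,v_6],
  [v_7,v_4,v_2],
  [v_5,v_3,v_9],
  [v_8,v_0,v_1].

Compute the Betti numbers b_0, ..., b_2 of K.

b_0 = 1, b_1 = 1, b_2 = 0.

Order the vertices as v_0 < v_1 < v_2 < v_3 < v_4 < v_5 < v_6 < v_7 < v_8 < v_9. Listing each simplex with vertices in this order, K has dimension 2 with simplices:

  0-simplices (10): [v_0], [v_1], [v_2], [v_3], [v_4], [v_5], [v_6], [v_7], [v_8], [v_9]
  1-simplices (30): (30 of them)
  2-simplices (20): (20 of them)

so the chain groups are C_0 ≅ Z^10, C_1 ≅ Z^30, C_2 ≅ Z^20.

The boundary map ∂_1: C_1 → C_0 is given by ∂[p,q] = [q] − [p].
This gives a 10×30 integer matrix of rank 9; reducing to Smith normal form yields diagonal entries (1,1,1,1,1,1,1,1,1).

Boundary ∂_2: C_2 → C_1 acts by ∂[p,q,r] = [q,r] − [p,r] + [p,q]. For instance
  ∂[v_6,v_7,v_9] = [v_7,v_9] − [v_6,v_9] + [v_6,v_7],
  ∂[v_0,v_1,v_5] = [v_1,v_5] − [v_0,v_5] + [v_0,v_1].
This gives a 30×20 integer matrix of rank 20; reducing to Smith normal form yields diagonal entries (1,1,1,1,1,1,1,1,1,1,1,1,1,1,1,1,1,1,1,2).

From H_k ≅ ker(∂_k) / im(∂_{k+1}) we obtain:

  H_0: rank C_0 − rank ∂_1 = 10 − 9 = 1, and the invariant factors of ∂_1 are all 1, so H_0 = Z.
  H_1: rank ker ∂_1 − rank ∂_2 = (30 − 9) − 20 = 1, and ∂_2 has invariant factor 2 > 1, so H_1 = Z ⊕ Z/2Z.
  H_2: rank ker ∂_2 − rank ∂_3 = (20 − 20) − 0 = 0, and there is no ∂_3, so H_2 = 0.

As a check, the Euler characteristic is 10 − 30 + 20 = 0, which agrees with 1 − 1 + 0 = 0.
(K is a triangulation of the Klein bottle.)

Hence the Betti numbers are b_0 = 1, b_1 = 1, b_2 = 0.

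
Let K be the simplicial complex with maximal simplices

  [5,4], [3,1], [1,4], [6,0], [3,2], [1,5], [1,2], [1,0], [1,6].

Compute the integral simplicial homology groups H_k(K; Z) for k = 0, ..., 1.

Fix the vertex order 0 < 1 < 2 < 3 < 4 < 5 < 6 and write every simplex with vertices in increasing order. Then dim K = 1 and the simplices of K are:

  0-simplices (7): [0], [1], [2], [3], [4], [5], [6]
  1-simplices (9): [0,1], [0,6], [1,2], [1,3], [1,4], [1,5], [1,6], [2,3], [4,5]

Hence C_0 ≅ Z^7, C_1 ≅ Z^9.

∂_1: C_1 → C_0 maps an edge to its endpoints' difference, ∂[p,q] = q − p.
As a 7×9 matrix over Z this has rank 6, with invariant factors (1,1,1,1,1,1).

Now H_k = ker ∂_k / im ∂_{k+1}, so:

  H_0: rank C_0 − rank ∂_1 = 7 − 6 = 1, and the invariant factors of ∂_1 are all 1, so H_0 ≅ Z.
  H_1: rank ker ∂_1 − rank ∂_2 = (9 − 6) − 0 = 3, and there is no ∂_2, so H_1 ≅ Z^3.

H_0 = Z,  H_1 = Z^3.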